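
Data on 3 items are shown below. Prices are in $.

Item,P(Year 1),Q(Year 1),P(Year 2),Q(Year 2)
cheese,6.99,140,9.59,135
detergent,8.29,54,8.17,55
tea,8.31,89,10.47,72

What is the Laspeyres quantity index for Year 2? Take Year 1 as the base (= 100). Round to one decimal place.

Laspeyres quantity index uses base-period prices as weights.
ΣP(Year 1)·Q(Year 2) = 6.99×135 + 8.29×55 + 8.31×72 = 943.65 + 455.95 + 598.32 = 1997.92
ΣP(Year 1)·Q(Year 1) = 6.99×140 + 8.29×54 + 8.31×89 = 978.6 + 447.66 + 739.59 = 2165.85
Index = 1997.92 / 2165.85 × 100 = 92.2465

92.2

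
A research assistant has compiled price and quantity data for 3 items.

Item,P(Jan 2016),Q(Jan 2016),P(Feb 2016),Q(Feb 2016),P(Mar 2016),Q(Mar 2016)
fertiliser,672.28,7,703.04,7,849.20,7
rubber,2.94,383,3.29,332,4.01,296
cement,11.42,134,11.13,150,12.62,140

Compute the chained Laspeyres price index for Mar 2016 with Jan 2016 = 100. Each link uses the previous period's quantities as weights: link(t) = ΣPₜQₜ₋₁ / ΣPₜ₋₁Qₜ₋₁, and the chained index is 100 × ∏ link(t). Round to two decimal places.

124.37

Link Jan 2016→Feb 2016:
ΣP(Feb 2016)Q(Jan 2016) = 703.04×7 + 3.29×383 + 11.13×134 = 4921.28 + 1260.07 + 1491.42 = 7672.77
ΣP(Jan 2016)Q(Jan 2016) = 672.28×7 + 2.94×383 + 11.42×134 = 4705.96 + 1126.02 + 1530.28 = 7362.26
link = 7672.77/7362.26 = 1.042176
Link Feb 2016→Mar 2016:
ΣP(Mar 2016)Q(Feb 2016) = 849.20×7 + 4.01×332 + 12.62×150 = 5944.4 + 1331.32 + 1893 = 9168.72
ΣP(Feb 2016)Q(Feb 2016) = 703.04×7 + 3.29×332 + 11.13×150 = 4921.28 + 1092.28 + 1669.5 = 7683.06
link = 9168.72/7683.06 = 1.193368
Chained index = 100 × 1.042176 × 1.193368 = 124.3700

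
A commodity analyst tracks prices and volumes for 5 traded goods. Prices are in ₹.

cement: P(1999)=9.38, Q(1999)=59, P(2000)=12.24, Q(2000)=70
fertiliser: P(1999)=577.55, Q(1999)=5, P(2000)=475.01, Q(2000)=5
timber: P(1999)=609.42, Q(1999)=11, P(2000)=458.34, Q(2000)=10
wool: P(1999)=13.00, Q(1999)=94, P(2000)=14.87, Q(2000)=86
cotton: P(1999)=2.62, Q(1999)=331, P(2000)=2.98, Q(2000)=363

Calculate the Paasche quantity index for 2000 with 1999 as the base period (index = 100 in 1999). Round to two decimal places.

96.70

Paasche quantity index uses current-period prices as weights.
ΣP(2000)·Q(2000) = 12.24×70 + 475.01×5 + 458.34×10 + 14.87×86 + 2.98×363 = 856.8 + 2375.05 + 4583.4 + 1278.82 + 1081.74 = 10175.81
ΣP(2000)·Q(1999) = 12.24×59 + 475.01×5 + 458.34×11 + 14.87×94 + 2.98×331 = 722.16 + 2375.05 + 5041.74 + 1397.78 + 986.38 = 10523.11
Index = 10175.81 / 10523.11 × 100 = 96.6996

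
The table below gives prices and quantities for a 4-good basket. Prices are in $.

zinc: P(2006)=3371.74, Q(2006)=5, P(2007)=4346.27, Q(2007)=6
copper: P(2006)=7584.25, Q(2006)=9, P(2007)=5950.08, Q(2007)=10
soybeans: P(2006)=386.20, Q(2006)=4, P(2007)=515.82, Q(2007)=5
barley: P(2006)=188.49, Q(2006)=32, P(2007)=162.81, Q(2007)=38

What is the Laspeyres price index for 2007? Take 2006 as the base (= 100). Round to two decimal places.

Laspeyres price index uses base-period quantities as weights.
ΣP(2007)·Q(2006) = 4346.27×5 + 5950.08×9 + 515.82×4 + 162.81×32 = 21731.35 + 53550.72 + 2063.28 + 5209.92 = 82555.27
ΣP(2006)·Q(2006) = 3371.74×5 + 7584.25×9 + 386.20×4 + 188.49×32 = 16858.7 + 68258.25 + 1544.8 + 6031.68 = 92693.43
Index = 82555.27 / 92693.43 × 100 = 89.0627

89.06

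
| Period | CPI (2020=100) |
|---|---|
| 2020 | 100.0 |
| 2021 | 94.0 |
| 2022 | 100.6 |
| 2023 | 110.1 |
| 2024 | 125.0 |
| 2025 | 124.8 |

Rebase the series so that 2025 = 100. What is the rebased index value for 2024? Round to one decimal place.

Rebased(2024) = 125.0 / 124.8 × 100 = 100.1603

100.2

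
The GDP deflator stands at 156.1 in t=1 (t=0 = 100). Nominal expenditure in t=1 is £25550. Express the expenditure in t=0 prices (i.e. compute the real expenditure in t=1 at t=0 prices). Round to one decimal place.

Real = Nominal ÷ (Index/100) = 25550 ÷ (156.1/100)
     = 25550 ÷ 1.561 = 16367.7130

16367.7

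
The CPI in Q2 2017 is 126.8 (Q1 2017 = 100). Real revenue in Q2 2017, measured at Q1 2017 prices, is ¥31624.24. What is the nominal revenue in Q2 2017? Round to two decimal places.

40099.54

Nominal = Real × (Index/100) = 31624.24 × (126.8/100)
        = 31624.24 × 1.268 = 40099.5363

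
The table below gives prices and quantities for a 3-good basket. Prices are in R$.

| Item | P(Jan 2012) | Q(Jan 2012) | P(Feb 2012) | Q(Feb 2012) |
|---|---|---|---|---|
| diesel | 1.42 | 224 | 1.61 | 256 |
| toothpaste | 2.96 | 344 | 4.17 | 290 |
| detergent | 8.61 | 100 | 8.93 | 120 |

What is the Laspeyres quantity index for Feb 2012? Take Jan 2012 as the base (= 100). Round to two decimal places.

102.63

Laspeyres quantity index uses base-period prices as weights.
ΣP(Jan 2012)·Q(Feb 2012) = 1.42×256 + 2.96×290 + 8.61×120 = 363.52 + 858.4 + 1033.2 = 2255.12
ΣP(Jan 2012)·Q(Jan 2012) = 1.42×224 + 2.96×344 + 8.61×100 = 318.08 + 1018.24 + 861 = 2197.32
Index = 2255.12 / 2197.32 × 100 = 102.6305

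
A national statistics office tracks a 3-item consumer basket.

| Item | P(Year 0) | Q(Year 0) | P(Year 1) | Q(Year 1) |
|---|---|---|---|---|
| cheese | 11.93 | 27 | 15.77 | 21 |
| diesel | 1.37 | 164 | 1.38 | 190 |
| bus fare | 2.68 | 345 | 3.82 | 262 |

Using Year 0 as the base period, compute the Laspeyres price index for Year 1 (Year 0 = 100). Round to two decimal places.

133.89

Laspeyres price index uses base-period quantities as weights.
ΣP(Year 1)·Q(Year 0) = 15.77×27 + 1.38×164 + 3.82×345 = 425.79 + 226.32 + 1317.9 = 1970.01
ΣP(Year 0)·Q(Year 0) = 11.93×27 + 1.37×164 + 2.68×345 = 322.11 + 224.68 + 924.6 = 1471.39
Index = 1970.01 / 1471.39 × 100 = 133.8877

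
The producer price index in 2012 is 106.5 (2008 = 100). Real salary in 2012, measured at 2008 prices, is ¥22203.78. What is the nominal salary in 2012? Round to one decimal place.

Nominal = Real × (Index/100) = 22203.78 × (106.5/100)
        = 22203.78 × 1.065 = 23647.0257

23647.0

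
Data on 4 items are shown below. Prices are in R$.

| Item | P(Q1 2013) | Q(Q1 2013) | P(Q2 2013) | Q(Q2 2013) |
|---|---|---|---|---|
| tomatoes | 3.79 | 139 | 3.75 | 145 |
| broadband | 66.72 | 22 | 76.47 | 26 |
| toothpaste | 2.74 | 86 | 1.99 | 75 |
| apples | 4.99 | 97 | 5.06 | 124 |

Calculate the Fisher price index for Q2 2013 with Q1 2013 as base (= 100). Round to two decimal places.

Laspeyres component (base-period weights):
ΣP(Q2 2013)Q(Q1 2013) = 3.75×139 + 76.47×22 + 1.99×86 + 5.06×97 = 521.25 + 1682.34 + 171.14 + 490.82 = 2865.55
ΣP(Q1 2013)Q(Q1 2013) = 3.79×139 + 66.72×22 + 2.74×86 + 4.99×97 = 526.81 + 1467.84 + 235.64 + 484.03 = 2714.32
L = 2865.55 / 2714.32 × 100 = 105.5716
Paasche component (current-period weights):
ΣP(Q2 2013)Q(Q2 2013) = 3.75×145 + 76.47×26 + 1.99×75 + 5.06×124 = 543.75 + 1988.22 + 149.25 + 627.44 = 3308.66
ΣP(Q1 2013)Q(Q2 2013) = 3.79×145 + 66.72×26 + 2.74×75 + 4.99×124 = 549.55 + 1734.72 + 205.5 + 618.76 = 3108.53
P = 3308.66 / 3108.53 × 100 = 106.4381
Fisher = √(L × P) = √(105.5716 × 106.4381) = 106.0039

106.00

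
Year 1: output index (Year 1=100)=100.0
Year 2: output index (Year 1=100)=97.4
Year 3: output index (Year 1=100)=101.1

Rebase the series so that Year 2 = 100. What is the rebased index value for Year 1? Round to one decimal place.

Rebased(Year 1) = 100.0 / 97.4 × 100 = 102.6694

102.7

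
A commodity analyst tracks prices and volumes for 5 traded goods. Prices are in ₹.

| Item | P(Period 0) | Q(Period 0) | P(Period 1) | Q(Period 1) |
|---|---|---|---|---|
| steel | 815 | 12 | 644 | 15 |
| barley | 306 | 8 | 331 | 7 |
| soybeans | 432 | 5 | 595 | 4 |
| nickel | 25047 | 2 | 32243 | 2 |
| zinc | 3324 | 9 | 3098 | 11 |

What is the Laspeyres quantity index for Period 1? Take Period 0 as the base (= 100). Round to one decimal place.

Laspeyres quantity index uses base-period prices as weights.
ΣP(Period 0)·Q(Period 1) = 815×15 + 306×7 + 432×4 + 25047×2 + 3324×11 = 12225 + 2142 + 1728 + 50094 + 36564 = 102753
ΣP(Period 0)·Q(Period 0) = 815×12 + 306×8 + 432×5 + 25047×2 + 3324×9 = 9780 + 2448 + 2160 + 50094 + 29916 = 94398
Index = 102753 / 94398 × 100 = 108.8508

108.9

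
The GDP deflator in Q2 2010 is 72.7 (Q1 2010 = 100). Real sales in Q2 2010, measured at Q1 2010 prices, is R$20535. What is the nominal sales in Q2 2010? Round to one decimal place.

14928.9

Nominal = Real × (Index/100) = 20535 × (72.7/100)
        = 20535 × 0.727 = 14928.9450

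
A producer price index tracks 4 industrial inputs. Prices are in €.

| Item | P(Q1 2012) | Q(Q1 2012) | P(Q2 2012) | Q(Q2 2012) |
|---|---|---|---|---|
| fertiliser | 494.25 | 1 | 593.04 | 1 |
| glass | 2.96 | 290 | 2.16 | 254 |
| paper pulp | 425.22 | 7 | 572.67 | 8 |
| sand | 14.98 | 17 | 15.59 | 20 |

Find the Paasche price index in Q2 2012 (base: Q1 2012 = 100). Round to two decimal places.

Paasche price index uses current-period quantities as weights.
ΣP(Q2 2012)·Q(Q2 2012) = 593.04×1 + 2.16×254 + 572.67×8 + 15.59×20 = 593.04 + 548.64 + 4581.36 + 311.8 = 6034.84
ΣP(Q1 2012)·Q(Q2 2012) = 494.25×1 + 2.96×254 + 425.22×8 + 14.98×20 = 494.25 + 751.84 + 3401.76 + 299.6 = 4947.45
Index = 6034.84 / 4947.45 × 100 = 121.9788

121.98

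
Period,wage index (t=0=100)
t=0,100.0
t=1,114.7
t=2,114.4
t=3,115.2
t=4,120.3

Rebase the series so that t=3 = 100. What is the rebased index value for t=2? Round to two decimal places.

Rebased(t=2) = 114.4 / 115.2 × 100 = 99.3056

99.31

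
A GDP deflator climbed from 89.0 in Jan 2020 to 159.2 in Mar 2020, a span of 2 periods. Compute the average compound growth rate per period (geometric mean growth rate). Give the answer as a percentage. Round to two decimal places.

Growth factor = (159.2/89.0)^(1/2) = (1.788764)^(1/2) = 1.337447
Growth rate = 1.337447 − 1 = 0.337447 = 33.7447%

33.74%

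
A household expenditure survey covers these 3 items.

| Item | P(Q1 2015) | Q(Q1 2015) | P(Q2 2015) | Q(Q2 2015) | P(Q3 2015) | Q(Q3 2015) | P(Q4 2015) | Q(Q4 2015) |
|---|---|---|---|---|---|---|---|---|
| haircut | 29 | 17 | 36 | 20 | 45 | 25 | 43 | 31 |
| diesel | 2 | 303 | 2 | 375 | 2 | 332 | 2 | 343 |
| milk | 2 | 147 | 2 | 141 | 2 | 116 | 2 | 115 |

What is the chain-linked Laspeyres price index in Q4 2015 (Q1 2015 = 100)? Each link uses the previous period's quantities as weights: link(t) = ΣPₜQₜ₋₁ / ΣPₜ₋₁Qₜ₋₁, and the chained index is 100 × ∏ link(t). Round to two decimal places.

116.73

Link Q1 2015→Q2 2015:
ΣP(Q2 2015)Q(Q1 2015) = 36×17 + 2×303 + 2×147 = 612 + 606 + 294 = 1512
ΣP(Q1 2015)Q(Q1 2015) = 29×17 + 2×303 + 2×147 = 493 + 606 + 294 = 1393
link = 1512/1393 = 1.085427
Link Q2 2015→Q3 2015:
ΣP(Q3 2015)Q(Q2 2015) = 45×20 + 2×375 + 2×141 = 900 + 750 + 282 = 1932
ΣP(Q2 2015)Q(Q2 2015) = 36×20 + 2×375 + 2×141 = 720 + 750 + 282 = 1752
link = 1932/1752 = 1.102740
Link Q3 2015→Q4 2015:
ΣP(Q4 2015)Q(Q3 2015) = 43×25 + 2×332 + 2×116 = 1075 + 664 + 232 = 1971
ΣP(Q3 2015)Q(Q3 2015) = 45×25 + 2×332 + 2×116 = 1125 + 664 + 232 = 2021
link = 1971/2021 = 0.975260
Chained index = 100 × 1.085427 × 1.102740 × 0.975260 = 116.7331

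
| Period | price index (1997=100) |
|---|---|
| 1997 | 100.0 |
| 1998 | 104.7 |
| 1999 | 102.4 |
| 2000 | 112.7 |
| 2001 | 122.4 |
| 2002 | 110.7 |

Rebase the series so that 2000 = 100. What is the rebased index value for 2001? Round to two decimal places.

Rebased(2001) = 122.4 / 112.7 × 100 = 108.6069

108.61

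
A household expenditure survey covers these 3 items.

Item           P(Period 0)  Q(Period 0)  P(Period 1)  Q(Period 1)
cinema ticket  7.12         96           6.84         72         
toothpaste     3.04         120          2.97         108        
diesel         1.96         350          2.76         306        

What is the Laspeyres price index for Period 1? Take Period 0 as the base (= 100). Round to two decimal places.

114.11

Laspeyres price index uses base-period quantities as weights.
ΣP(Period 1)·Q(Period 0) = 6.84×96 + 2.97×120 + 2.76×350 = 656.64 + 356.4 + 966 = 1979.04
ΣP(Period 0)·Q(Period 0) = 7.12×96 + 3.04×120 + 1.96×350 = 683.52 + 364.8 + 686 = 1734.32
Index = 1979.04 / 1734.32 × 100 = 114.1104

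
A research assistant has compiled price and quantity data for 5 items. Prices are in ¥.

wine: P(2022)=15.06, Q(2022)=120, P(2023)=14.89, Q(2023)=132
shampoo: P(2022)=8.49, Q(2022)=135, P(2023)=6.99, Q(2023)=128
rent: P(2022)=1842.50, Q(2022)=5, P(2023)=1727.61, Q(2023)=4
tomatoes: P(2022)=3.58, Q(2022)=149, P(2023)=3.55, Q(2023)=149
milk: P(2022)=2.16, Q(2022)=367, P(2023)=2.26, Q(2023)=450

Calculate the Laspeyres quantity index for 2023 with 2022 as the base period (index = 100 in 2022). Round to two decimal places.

Laspeyres quantity index uses base-period prices as weights.
ΣP(2022)·Q(2023) = 15.06×132 + 8.49×128 + 1842.50×4 + 3.58×149 + 2.16×450 = 1987.92 + 1086.72 + 7370 + 533.42 + 972 = 11950.06
ΣP(2022)·Q(2022) = 15.06×120 + 8.49×135 + 1842.50×5 + 3.58×149 + 2.16×367 = 1807.2 + 1146.15 + 9212.5 + 533.42 + 792.72 = 13491.99
Index = 11950.06 / 13491.99 × 100 = 88.5715

88.57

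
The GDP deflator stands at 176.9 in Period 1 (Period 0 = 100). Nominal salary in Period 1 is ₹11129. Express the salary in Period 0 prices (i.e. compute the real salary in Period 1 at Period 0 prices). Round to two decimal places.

Real = Nominal ÷ (Index/100) = 11129 ÷ (176.9/100)
     = 11129 ÷ 1.769 = 6291.1249

6291.12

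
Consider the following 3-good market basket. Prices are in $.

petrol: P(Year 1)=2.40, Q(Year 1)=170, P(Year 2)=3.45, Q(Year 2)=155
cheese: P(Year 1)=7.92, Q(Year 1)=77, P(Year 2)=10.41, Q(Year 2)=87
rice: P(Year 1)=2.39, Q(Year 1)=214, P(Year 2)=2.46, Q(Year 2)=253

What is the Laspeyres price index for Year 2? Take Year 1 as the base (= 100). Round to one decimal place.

Laspeyres price index uses base-period quantities as weights.
ΣP(Year 2)·Q(Year 1) = 3.45×170 + 10.41×77 + 2.46×214 = 586.5 + 801.57 + 526.44 = 1914.51
ΣP(Year 1)·Q(Year 1) = 2.40×170 + 7.92×77 + 2.39×214 = 408 + 609.84 + 511.46 = 1529.3
Index = 1914.51 / 1529.3 × 100 = 125.1886

125.2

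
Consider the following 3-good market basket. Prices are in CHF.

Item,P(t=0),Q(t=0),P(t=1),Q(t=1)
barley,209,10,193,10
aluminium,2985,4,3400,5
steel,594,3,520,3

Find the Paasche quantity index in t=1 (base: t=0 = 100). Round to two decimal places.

Paasche quantity index uses current-period prices as weights.
ΣP(t=1)·Q(t=1) = 193×10 + 3400×5 + 520×3 = 1930 + 17000 + 1560 = 20490
ΣP(t=1)·Q(t=0) = 193×10 + 3400×4 + 520×3 = 1930 + 13600 + 1560 = 17090
Index = 20490 / 17090 × 100 = 119.8947

119.89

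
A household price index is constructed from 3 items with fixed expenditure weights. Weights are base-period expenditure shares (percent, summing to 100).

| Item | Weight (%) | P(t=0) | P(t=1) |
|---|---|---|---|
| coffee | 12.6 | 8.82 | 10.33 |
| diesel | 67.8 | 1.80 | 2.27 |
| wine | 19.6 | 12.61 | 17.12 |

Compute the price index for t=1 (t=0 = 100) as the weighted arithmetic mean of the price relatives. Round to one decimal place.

coffee: 12.6 × (10.33/8.82) = 12.6 × 1.171202 = 14.7571
diesel: 67.8 × (2.27/1.80) = 67.8 × 1.261111 = 85.5033
wine: 19.6 × (17.12/12.61) = 19.6 × 1.357653 = 26.6100
Index = Σ wᵢ·(p₁ᵢ/p₀ᵢ) = 14.7571 + 85.5033 + 26.6100 = 126.8705

126.9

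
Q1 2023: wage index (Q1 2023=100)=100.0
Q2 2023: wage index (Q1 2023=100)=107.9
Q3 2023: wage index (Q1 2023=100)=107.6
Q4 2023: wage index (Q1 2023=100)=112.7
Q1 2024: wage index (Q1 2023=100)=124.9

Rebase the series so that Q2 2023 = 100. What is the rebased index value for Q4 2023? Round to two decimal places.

Rebased(Q4 2023) = 112.7 / 107.9 × 100 = 104.4486

104.45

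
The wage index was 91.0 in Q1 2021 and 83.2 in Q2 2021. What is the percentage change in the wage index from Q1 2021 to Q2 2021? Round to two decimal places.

-8.57%

Change = (83.2 − 91.0) / 91.0 × 100
       = -7.8 / 91.0 × 100 = -8.5714%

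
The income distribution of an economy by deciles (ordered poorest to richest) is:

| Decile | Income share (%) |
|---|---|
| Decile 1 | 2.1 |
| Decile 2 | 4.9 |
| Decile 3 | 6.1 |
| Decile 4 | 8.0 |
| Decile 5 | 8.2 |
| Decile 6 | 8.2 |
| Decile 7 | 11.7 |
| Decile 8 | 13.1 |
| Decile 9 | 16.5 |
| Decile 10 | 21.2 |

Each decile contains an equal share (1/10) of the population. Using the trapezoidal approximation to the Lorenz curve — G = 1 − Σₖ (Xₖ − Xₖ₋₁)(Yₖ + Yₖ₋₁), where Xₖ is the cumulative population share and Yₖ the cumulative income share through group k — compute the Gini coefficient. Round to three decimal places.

0.299

Cumulative income shares Yₖ: 0.0210, 0.0700, 0.1310, 0.2110, 0.2930, 0.3750, 0.4920, 0.6230, 0.7880, 1.0000
Σ (Xₖ−Xₖ₋₁)(Yₖ+Yₖ₋₁) = (1/10)(0.0210+0.0000) + (1/10)(0.0700+0.0210) + (1/10)(0.1310+0.0700) + (1/10)(0.2110+0.1310) + (1/10)(0.2930+0.2110) + (1/10)(0.3750+0.2930) + (1/10)(0.4920+0.3750) + (1/10)(0.6230+0.4920) + (1/10)(0.7880+0.6230) + (1/10)(1.0000+0.7880)
  = 0.0021 + 0.0091 + 0.0201 + 0.0342 + 0.0504 + 0.0668 + 0.0867 + 0.1115 + 0.1411 + 0.1788 = 0.7008
G = 1 − 0.7008 = 0.2992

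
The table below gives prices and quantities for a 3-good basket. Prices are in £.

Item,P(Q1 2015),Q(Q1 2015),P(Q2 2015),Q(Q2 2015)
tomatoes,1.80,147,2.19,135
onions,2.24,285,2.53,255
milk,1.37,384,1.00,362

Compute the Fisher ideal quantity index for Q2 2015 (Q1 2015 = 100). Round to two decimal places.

Laspeyres component (base-period weights):
ΣP(Q1 2015)Q(Q2 2015) = 1.80×135 + 2.24×255 + 1.37×362 = 243 + 571.2 + 495.94 = 1310.14
ΣP(Q1 2015)Q(Q1 2015) = 1.80×147 + 2.24×285 + 1.37×384 = 264.6 + 638.4 + 526.08 = 1429.08
L = 1310.14 / 1429.08 × 100 = 91.6772
Paasche component (current-period weights):
ΣP(Q2 2015)Q(Q2 2015) = 2.19×135 + 2.53×255 + 1.00×362 = 295.65 + 645.15 + 362 = 1302.8
ΣP(Q2 2015)Q(Q1 2015) = 2.19×147 + 2.53×285 + 1.00×384 = 321.93 + 721.05 + 384 = 1426.98
P = 1302.8 / 1426.98 × 100 = 91.2977
Fisher = √(L × P) = √(91.6772 × 91.2977) = 91.4872

91.49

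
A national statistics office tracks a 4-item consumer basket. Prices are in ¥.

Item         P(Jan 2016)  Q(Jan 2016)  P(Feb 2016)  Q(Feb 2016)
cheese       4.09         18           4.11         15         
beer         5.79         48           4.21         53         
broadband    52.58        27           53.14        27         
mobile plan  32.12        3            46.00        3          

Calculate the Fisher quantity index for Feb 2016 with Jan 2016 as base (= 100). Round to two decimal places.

100.68

Laspeyres component (base-period weights):
ΣP(Jan 2016)Q(Feb 2016) = 4.09×15 + 5.79×53 + 52.58×27 + 32.12×3 = 61.35 + 306.87 + 1419.66 + 96.36 = 1884.24
ΣP(Jan 2016)Q(Jan 2016) = 4.09×18 + 5.79×48 + 52.58×27 + 32.12×3 = 73.62 + 277.92 + 1419.66 + 96.36 = 1867.56
L = 1884.24 / 1867.56 × 100 = 100.8931
Paasche component (current-period weights):
ΣP(Feb 2016)Q(Feb 2016) = 4.11×15 + 4.21×53 + 53.14×27 + 46.00×3 = 61.65 + 223.13 + 1434.78 + 138 = 1857.56
ΣP(Feb 2016)Q(Jan 2016) = 4.11×18 + 4.21×48 + 53.14×27 + 46.00×3 = 73.98 + 202.08 + 1434.78 + 138 = 1848.84
P = 1857.56 / 1848.84 × 100 = 100.4716
Fisher = √(L × P) = √(100.8931 × 100.4716) = 100.6822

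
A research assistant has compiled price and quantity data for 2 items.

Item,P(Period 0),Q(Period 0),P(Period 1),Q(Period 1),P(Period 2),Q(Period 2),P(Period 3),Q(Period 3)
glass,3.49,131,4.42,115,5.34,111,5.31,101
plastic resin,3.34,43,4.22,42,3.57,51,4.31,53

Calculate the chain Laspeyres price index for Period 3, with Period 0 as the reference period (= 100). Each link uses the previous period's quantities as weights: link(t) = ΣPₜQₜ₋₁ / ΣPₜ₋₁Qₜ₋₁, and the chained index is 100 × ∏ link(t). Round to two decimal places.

147.33

Link Period 0→Period 1:
ΣP(Period 1)Q(Period 0) = 4.42×131 + 4.22×43 = 579.02 + 181.46 = 760.48
ΣP(Period 0)Q(Period 0) = 3.49×131 + 3.34×43 = 457.19 + 143.62 = 600.81
link = 760.48/600.81 = 1.265758
Link Period 1→Period 2:
ΣP(Period 2)Q(Period 1) = 5.34×115 + 3.57×42 = 614.1 + 149.94 = 764.04
ΣP(Period 1)Q(Period 1) = 4.42×115 + 4.22×42 = 508.3 + 177.24 = 685.54
link = 764.04/685.54 = 1.114508
Link Period 2→Period 3:
ΣP(Period 3)Q(Period 2) = 5.31×111 + 4.31×51 = 589.41 + 219.81 = 809.22
ΣP(Period 2)Q(Period 2) = 5.34×111 + 3.57×51 = 592.74 + 182.07 = 774.81
link = 809.22/774.81 = 1.044411
Chained index = 100 × 1.265758 × 1.114508 × 1.044411 = 147.3348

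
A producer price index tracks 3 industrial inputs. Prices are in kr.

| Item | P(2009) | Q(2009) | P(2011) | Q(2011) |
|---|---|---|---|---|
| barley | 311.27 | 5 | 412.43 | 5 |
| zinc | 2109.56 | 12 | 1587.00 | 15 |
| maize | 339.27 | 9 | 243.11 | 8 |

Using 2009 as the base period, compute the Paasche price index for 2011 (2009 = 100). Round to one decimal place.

77.4

Paasche price index uses current-period quantities as weights.
ΣP(2011)·Q(2011) = 412.43×5 + 1587.00×15 + 243.11×8 = 2062.15 + 23805 + 1944.88 = 27812.03
ΣP(2009)·Q(2011) = 311.27×5 + 2109.56×15 + 339.27×8 = 1556.35 + 31643.4 + 2714.16 = 35913.91
Index = 27812.03 / 35913.91 × 100 = 77.4408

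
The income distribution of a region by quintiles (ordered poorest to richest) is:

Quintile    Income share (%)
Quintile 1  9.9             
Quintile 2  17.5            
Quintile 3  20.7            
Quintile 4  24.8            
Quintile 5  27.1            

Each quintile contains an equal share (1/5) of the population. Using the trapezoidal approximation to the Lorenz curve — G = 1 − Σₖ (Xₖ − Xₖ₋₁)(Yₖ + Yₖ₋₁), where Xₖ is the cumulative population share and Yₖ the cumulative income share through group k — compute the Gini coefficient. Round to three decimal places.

Cumulative income shares Yₖ: 0.0990, 0.2740, 0.4810, 0.7290, 1.0000
Σ (Xₖ−Xₖ₋₁)(Yₖ+Yₖ₋₁) = (1/5)(0.0990+0.0000) + (1/5)(0.2740+0.0990) + (1/5)(0.4810+0.2740) + (1/5)(0.7290+0.4810) + (1/5)(1.0000+0.7290)
  = 0.0198 + 0.0746 + 0.1510 + 0.2420 + 0.3458 = 0.8332
G = 1 − 0.8332 = 0.1668

0.167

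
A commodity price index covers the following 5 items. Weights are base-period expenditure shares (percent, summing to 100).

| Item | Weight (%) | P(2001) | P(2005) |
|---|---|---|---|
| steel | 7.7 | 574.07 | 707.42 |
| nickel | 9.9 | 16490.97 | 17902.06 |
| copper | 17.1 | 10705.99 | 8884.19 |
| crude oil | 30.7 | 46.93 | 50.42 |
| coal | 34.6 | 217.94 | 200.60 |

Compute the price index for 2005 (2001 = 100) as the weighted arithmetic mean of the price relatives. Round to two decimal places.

steel: 7.7 × (707.42/574.07) = 7.7 × 1.232289 = 9.4886
nickel: 9.9 × (17902.06/16490.97) = 9.9 × 1.085567 = 10.7471
copper: 17.1 × (8884.19/10705.99) = 17.1 × 0.829834 = 14.1902
crude oil: 30.7 × (50.42/46.93) = 30.7 × 1.074366 = 32.9830
coal: 34.6 × (200.60/217.94) = 34.6 × 0.920437 = 31.8471
Index = Σ wᵢ·(p₁ᵢ/p₀ᵢ) = 9.4886 + 10.7471 + 14.1902 + 32.9830 + 31.8471 = 99.2560

99.26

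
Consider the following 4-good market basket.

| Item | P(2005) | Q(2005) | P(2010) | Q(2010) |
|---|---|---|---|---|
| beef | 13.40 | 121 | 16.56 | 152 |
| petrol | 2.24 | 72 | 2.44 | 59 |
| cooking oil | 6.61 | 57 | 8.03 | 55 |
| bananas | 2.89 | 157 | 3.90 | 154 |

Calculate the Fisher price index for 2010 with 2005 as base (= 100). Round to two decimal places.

Laspeyres component (base-period weights):
ΣP(2010)Q(2005) = 16.56×121 + 2.44×72 + 8.03×57 + 3.90×157 = 2003.76 + 175.68 + 457.71 + 612.3 = 3249.45
ΣP(2005)Q(2005) = 13.40×121 + 2.24×72 + 6.61×57 + 2.89×157 = 1621.4 + 161.28 + 376.77 + 453.73 = 2613.18
L = 3249.45 / 2613.18 × 100 = 124.3485
Paasche component (current-period weights):
ΣP(2010)Q(2010) = 16.56×152 + 2.44×59 + 8.03×55 + 3.90×154 = 2517.12 + 143.96 + 441.65 + 600.6 = 3703.33
ΣP(2005)Q(2010) = 13.40×152 + 2.24×59 + 6.61×55 + 2.89×154 = 2036.8 + 132.16 + 363.55 + 445.06 = 2977.57
P = 3703.33 / 2977.57 × 100 = 124.3742
Fisher = √(L × P) = √(124.3485 × 124.3742) = 124.3614

124.36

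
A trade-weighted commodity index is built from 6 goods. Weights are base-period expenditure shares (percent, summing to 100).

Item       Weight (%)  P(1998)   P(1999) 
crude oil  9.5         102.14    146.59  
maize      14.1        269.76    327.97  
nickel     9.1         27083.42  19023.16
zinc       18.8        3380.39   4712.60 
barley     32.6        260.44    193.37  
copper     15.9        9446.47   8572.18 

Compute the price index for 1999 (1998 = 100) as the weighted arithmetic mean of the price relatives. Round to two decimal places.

102.01

crude oil: 9.5 × (146.59/102.14) = 9.5 × 1.435187 = 13.6343
maize: 14.1 × (327.97/269.76) = 14.1 × 1.215784 = 17.1426
nickel: 9.1 × (19023.16/27083.42) = 9.1 × 0.702391 = 6.3918
zinc: 18.8 × (4712.60/3380.39) = 18.8 × 1.394099 = 26.2091
barley: 32.6 × (193.37/260.44) = 32.6 × 0.742474 = 24.2047
copper: 15.9 × (8572.18/9446.47) = 15.9 × 0.907448 = 14.4284
Index = Σ wᵢ·(p₁ᵢ/p₀ᵢ) = 13.6343 + 17.1426 + 6.3918 + 26.2091 + 24.2047 + 14.4284 = 102.0108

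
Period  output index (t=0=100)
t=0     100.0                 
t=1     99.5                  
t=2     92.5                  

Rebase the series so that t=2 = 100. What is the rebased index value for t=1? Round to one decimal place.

107.6

Rebased(t=1) = 99.5 / 92.5 × 100 = 107.5676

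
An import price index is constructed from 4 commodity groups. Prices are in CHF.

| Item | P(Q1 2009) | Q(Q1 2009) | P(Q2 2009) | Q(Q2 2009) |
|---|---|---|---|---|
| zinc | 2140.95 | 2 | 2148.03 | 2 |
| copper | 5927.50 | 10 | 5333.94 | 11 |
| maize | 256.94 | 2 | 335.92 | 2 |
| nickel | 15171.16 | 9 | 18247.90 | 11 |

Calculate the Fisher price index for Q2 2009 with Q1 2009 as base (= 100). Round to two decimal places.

111.27

Laspeyres component (base-period weights):
ΣP(Q2 2009)Q(Q1 2009) = 2148.03×2 + 5333.94×10 + 335.92×2 + 18247.90×9 = 4296.06 + 53339.4 + 671.84 + 164231.1 = 222538.4
ΣP(Q1 2009)Q(Q1 2009) = 2140.95×2 + 5927.50×10 + 256.94×2 + 15171.16×9 = 4281.9 + 59275 + 513.88 + 136540.44 = 200611.22
L = 222538.4 / 200611.22 × 100 = 110.9302
Paasche component (current-period weights):
ΣP(Q2 2009)Q(Q2 2009) = 2148.03×2 + 5333.94×11 + 335.92×2 + 18247.90×11 = 4296.06 + 58673.34 + 671.84 + 200726.9 = 264368.14
ΣP(Q1 2009)Q(Q2 2009) = 2140.95×2 + 5927.50×11 + 256.94×2 + 15171.16×11 = 4281.9 + 65202.5 + 513.88 + 166882.76 = 236881.04
P = 264368.14 / 236881.04 × 100 = 111.6038
Fisher = √(L × P) = √(110.9302 × 111.6038) = 111.2665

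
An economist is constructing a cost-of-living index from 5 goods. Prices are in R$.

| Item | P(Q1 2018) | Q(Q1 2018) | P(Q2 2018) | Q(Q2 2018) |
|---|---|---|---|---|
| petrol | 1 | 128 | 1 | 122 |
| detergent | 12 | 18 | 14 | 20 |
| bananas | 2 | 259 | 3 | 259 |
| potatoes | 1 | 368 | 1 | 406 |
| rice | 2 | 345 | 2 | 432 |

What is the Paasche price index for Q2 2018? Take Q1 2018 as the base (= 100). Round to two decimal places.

Paasche price index uses current-period quantities as weights.
ΣP(Q2 2018)·Q(Q2 2018) = 1×122 + 14×20 + 3×259 + 1×406 + 2×432 = 122 + 280 + 777 + 406 + 864 = 2449
ΣP(Q1 2018)·Q(Q2 2018) = 1×122 + 12×20 + 2×259 + 1×406 + 2×432 = 122 + 240 + 518 + 406 + 864 = 2150
Index = 2449 / 2150 × 100 = 113.9070

113.91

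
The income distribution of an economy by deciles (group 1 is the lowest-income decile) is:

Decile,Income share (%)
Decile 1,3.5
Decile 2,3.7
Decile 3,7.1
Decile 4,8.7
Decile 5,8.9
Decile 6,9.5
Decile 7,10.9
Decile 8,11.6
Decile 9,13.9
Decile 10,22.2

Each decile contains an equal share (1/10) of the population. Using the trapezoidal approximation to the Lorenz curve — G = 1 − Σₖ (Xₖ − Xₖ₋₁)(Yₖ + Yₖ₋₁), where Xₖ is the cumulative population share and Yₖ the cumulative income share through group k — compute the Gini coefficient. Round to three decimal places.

0.269

Cumulative income shares Yₖ: 0.0350, 0.0720, 0.1430, 0.2300, 0.3190, 0.4140, 0.5230, 0.6390, 0.7780, 1.0000
Σ (Xₖ−Xₖ₋₁)(Yₖ+Yₖ₋₁) = (1/10)(0.0350+0.0000) + (1/10)(0.0720+0.0350) + (1/10)(0.1430+0.0720) + (1/10)(0.2300+0.1430) + (1/10)(0.3190+0.2300) + (1/10)(0.4140+0.3190) + (1/10)(0.5230+0.4140) + (1/10)(0.6390+0.5230) + (1/10)(0.7780+0.6390) + (1/10)(1.0000+0.7780)
  = 0.0035 + 0.0107 + 0.0215 + 0.0373 + 0.0549 + 0.0733 + 0.0937 + 0.1162 + 0.1417 + 0.1778 = 0.7306
G = 1 − 0.7306 = 0.2694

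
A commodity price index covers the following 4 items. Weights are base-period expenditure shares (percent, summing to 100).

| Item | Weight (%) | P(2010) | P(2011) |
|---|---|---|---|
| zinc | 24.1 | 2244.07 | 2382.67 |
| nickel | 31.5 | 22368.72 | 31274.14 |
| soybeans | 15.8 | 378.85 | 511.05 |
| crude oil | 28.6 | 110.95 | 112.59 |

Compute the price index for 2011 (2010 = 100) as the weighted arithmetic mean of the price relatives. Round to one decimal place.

zinc: 24.1 × (2382.67/2244.07) = 24.1 × 1.061763 = 25.5885
nickel: 31.5 × (31274.14/22368.72) = 31.5 × 1.398119 = 44.0408
soybeans: 15.8 × (511.05/378.85) = 15.8 × 1.348951 = 21.3134
crude oil: 28.6 × (112.59/110.95) = 28.6 × 1.014781 = 29.0227
Index = Σ wᵢ·(p₁ᵢ/p₀ᵢ) = 25.5885 + 44.0408 + 21.3134 + 29.0227 = 119.9654

120.0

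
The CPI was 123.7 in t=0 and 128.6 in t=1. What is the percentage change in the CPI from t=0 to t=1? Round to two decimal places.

Change = (128.6 − 123.7) / 123.7 × 100
       = 4.9 / 123.7 × 100 = 3.9612%

3.96%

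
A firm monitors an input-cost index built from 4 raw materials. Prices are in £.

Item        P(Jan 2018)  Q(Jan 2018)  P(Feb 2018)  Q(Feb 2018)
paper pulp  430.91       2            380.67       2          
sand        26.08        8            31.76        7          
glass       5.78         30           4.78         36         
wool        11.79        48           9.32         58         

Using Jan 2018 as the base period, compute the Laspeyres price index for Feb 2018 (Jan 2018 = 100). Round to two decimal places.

88.75

Laspeyres price index uses base-period quantities as weights.
ΣP(Feb 2018)·Q(Jan 2018) = 380.67×2 + 31.76×8 + 4.78×30 + 9.32×48 = 761.34 + 254.08 + 143.4 + 447.36 = 1606.18
ΣP(Jan 2018)·Q(Jan 2018) = 430.91×2 + 26.08×8 + 5.78×30 + 11.79×48 = 861.82 + 208.64 + 173.4 + 565.92 = 1809.78
Index = 1606.18 / 1809.78 × 100 = 88.7500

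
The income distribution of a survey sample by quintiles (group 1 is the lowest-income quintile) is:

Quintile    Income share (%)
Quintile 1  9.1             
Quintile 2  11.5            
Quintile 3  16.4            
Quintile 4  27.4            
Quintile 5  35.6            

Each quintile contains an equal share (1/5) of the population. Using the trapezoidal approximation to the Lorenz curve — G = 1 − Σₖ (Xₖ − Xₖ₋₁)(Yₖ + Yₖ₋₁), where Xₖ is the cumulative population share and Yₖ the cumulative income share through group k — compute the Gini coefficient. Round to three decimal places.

0.276

Cumulative income shares Yₖ: 0.0910, 0.2060, 0.3700, 0.6440, 1.0000
Σ (Xₖ−Xₖ₋₁)(Yₖ+Yₖ₋₁) = (1/5)(0.0910+0.0000) + (1/5)(0.2060+0.0910) + (1/5)(0.3700+0.2060) + (1/5)(0.6440+0.3700) + (1/5)(1.0000+0.6440)
  = 0.0182 + 0.0594 + 0.1152 + 0.2028 + 0.3288 = 0.7244
G = 1 − 0.7244 = 0.2756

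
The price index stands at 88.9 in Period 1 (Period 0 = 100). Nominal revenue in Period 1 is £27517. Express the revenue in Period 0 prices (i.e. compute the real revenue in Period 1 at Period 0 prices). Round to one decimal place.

30952.8

Real = Nominal ÷ (Index/100) = 27517 ÷ (88.9/100)
     = 27517 ÷ 0.889 = 30952.7559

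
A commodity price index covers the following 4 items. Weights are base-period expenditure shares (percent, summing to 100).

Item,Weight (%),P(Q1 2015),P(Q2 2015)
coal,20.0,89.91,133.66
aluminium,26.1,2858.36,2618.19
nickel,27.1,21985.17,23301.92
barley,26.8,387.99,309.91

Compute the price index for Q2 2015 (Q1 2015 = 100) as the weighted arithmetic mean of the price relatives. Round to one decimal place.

coal: 20.0 × (133.66/89.91) = 20.0 × 1.486598 = 29.7320
aluminium: 26.1 × (2618.19/2858.36) = 26.1 × 0.915976 = 23.9070
nickel: 27.1 × (23301.92/21985.17) = 27.1 × 1.059893 = 28.7231
barley: 26.8 × (309.91/387.99) = 26.8 × 0.798758 = 21.4067
Index = Σ wᵢ·(p₁ᵢ/p₀ᵢ) = 29.7320 + 23.9070 + 28.7231 + 21.4067 = 103.7687

103.8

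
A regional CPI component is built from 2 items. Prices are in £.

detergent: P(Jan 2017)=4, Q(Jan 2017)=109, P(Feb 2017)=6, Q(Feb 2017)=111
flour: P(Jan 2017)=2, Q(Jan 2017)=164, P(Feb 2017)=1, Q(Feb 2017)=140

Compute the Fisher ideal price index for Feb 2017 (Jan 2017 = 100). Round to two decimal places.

109.18

Laspeyres component (base-period weights):
ΣP(Feb 2017)Q(Jan 2017) = 6×109 + 1×164 = 654 + 164 = 818
ΣP(Jan 2017)Q(Jan 2017) = 4×109 + 2×164 = 436 + 328 = 764
L = 818 / 764 × 100 = 107.0681
Paasche component (current-period weights):
ΣP(Feb 2017)Q(Feb 2017) = 6×111 + 1×140 = 666 + 140 = 806
ΣP(Jan 2017)Q(Feb 2017) = 4×111 + 2×140 = 444 + 280 = 724
P = 806 / 724 × 100 = 111.3260
Fisher = √(L × P) = √(107.0681 × 111.3260) = 109.1763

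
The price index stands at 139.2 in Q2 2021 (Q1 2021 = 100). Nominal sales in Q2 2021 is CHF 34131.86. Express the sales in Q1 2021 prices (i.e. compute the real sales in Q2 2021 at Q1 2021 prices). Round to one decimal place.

24520.0

Real = Nominal ÷ (Index/100) = 34131.86 ÷ (139.2/100)
     = 34131.86 ÷ 1.392 = 24520.0144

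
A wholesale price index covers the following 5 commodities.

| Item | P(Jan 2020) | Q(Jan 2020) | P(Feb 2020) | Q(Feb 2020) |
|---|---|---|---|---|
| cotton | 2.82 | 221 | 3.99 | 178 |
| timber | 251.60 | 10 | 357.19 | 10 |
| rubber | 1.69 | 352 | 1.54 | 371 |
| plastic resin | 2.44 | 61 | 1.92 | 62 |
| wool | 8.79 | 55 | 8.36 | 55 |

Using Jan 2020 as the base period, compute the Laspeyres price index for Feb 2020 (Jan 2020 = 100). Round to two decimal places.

Laspeyres price index uses base-period quantities as weights.
ΣP(Feb 2020)·Q(Jan 2020) = 3.99×221 + 357.19×10 + 1.54×352 + 1.92×61 + 8.36×55 = 881.79 + 3571.9 + 542.08 + 117.12 + 459.8 = 5572.69
ΣP(Jan 2020)·Q(Jan 2020) = 2.82×221 + 251.60×10 + 1.69×352 + 2.44×61 + 8.79×55 = 623.22 + 2516 + 594.88 + 148.84 + 483.45 = 4366.39
Index = 5572.69 / 4366.39 × 100 = 127.6269

127.63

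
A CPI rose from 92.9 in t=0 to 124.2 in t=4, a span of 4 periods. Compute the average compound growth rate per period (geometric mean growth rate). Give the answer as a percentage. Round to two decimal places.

Growth factor = (124.2/92.9)^(1/4) = (1.336921)^(1/4) = 1.075292
Growth rate = 1.075292 − 1 = 0.075292 = 7.5292%

7.53%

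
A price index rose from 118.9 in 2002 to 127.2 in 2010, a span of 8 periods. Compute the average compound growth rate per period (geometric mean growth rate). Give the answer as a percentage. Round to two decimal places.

Growth factor = (127.2/118.9)^(1/8) = (1.069807)^(1/8) = 1.008470
Growth rate = 1.008470 − 1 = 0.008470 = 0.8470%

0.85%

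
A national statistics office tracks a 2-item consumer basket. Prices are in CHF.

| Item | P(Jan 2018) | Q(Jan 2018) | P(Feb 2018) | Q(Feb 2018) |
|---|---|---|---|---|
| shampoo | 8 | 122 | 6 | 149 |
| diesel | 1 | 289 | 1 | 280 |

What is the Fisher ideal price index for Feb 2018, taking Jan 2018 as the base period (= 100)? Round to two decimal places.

Laspeyres component (base-period weights):
ΣP(Feb 2018)Q(Jan 2018) = 6×122 + 1×289 = 732 + 289 = 1021
ΣP(Jan 2018)Q(Jan 2018) = 8×122 + 1×289 = 976 + 289 = 1265
L = 1021 / 1265 × 100 = 80.7115
Paasche component (current-period weights):
ΣP(Feb 2018)Q(Feb 2018) = 6×149 + 1×280 = 894 + 280 = 1174
ΣP(Jan 2018)Q(Feb 2018) = 8×149 + 1×280 = 1192 + 280 = 1472
P = 1174 / 1472 × 100 = 79.7554
Fisher = √(L × P) = √(80.7115 × 79.7554) = 80.2320

80.23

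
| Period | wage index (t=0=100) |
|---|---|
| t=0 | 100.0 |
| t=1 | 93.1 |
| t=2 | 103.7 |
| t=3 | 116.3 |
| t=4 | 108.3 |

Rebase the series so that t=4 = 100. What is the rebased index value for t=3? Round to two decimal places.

Rebased(t=3) = 116.3 / 108.3 × 100 = 107.3869

107.39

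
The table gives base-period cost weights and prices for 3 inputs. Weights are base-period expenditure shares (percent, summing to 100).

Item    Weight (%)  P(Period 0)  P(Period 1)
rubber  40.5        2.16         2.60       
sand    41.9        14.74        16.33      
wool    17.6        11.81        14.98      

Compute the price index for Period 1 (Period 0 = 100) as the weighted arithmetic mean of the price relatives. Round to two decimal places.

117.49

rubber: 40.5 × (2.60/2.16) = 40.5 × 1.203704 = 48.7500
sand: 41.9 × (16.33/14.74) = 41.9 × 1.107870 = 46.4197
wool: 17.6 × (14.98/11.81) = 17.6 × 1.268417 = 22.3241
Index = Σ wᵢ·(p₁ᵢ/p₀ᵢ) = 48.7500 + 46.4197 + 22.3241 = 117.4939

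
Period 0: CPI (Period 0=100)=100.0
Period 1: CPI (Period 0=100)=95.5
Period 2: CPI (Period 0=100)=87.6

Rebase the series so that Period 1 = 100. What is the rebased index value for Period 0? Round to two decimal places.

Rebased(Period 0) = 100.0 / 95.5 × 100 = 104.7120

104.71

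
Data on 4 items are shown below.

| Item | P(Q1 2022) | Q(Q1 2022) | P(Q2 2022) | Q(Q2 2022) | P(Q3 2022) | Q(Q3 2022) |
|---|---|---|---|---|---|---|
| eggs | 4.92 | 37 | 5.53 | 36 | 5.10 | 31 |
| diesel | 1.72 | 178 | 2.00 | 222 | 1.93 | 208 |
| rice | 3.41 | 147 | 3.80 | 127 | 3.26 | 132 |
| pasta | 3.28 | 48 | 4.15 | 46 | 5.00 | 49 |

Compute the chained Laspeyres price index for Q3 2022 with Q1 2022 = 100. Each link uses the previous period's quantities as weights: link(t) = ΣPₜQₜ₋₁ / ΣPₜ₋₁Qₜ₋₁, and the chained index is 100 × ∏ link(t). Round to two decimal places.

Link Q1 2022→Q2 2022:
ΣP(Q2 2022)Q(Q1 2022) = 5.53×37 + 2.00×178 + 3.80×147 + 4.15×48 = 204.61 + 356 + 558.6 + 199.2 = 1318.41
ΣP(Q1 2022)Q(Q1 2022) = 4.92×37 + 1.72×178 + 3.41×147 + 3.28×48 = 182.04 + 306.16 + 501.27 + 157.44 = 1146.91
link = 1318.41/1146.91 = 1.149532
Link Q2 2022→Q3 2022:
ΣP(Q3 2022)Q(Q2 2022) = 5.10×36 + 1.93×222 + 3.26×127 + 5.00×46 = 183.6 + 428.46 + 414.02 + 230 = 1256.08
ΣP(Q2 2022)Q(Q2 2022) = 5.53×36 + 2.00×222 + 3.80×127 + 4.15×46 = 199.08 + 444 + 482.6 + 190.9 = 1316.58
link = 1256.08/1316.58 = 0.954048
Chained index = 100 × 1.149532 × 0.954048 = 109.6708

109.67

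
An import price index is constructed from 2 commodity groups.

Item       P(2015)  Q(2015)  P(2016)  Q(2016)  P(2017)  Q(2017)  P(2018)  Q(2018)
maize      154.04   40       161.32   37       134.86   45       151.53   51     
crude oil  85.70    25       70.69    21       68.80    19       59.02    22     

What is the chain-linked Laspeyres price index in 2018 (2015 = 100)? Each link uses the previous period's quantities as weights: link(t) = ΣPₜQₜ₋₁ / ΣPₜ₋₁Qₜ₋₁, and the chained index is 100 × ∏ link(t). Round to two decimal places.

Link 2015→2016:
ΣP(2016)Q(2015) = 161.32×40 + 70.69×25 = 6452.8 + 1767.25 = 8220.05
ΣP(2015)Q(2015) = 154.04×40 + 85.70×25 = 6161.6 + 2142.5 = 8304.1
link = 8220.05/8304.1 = 0.989878
Link 2016→2017:
ΣP(2017)Q(2016) = 134.86×37 + 68.80×21 = 4989.82 + 1444.8 = 6434.62
ΣP(2016)Q(2016) = 161.32×37 + 70.69×21 = 5968.84 + 1484.49 = 7453.33
link = 6434.62/7453.33 = 0.863321
Link 2017→2018:
ΣP(2018)Q(2017) = 151.53×45 + 59.02×19 = 6818.85 + 1121.38 = 7940.23
ΣP(2017)Q(2017) = 134.86×45 + 68.80×19 = 6068.7 + 1307.2 = 7375.9
link = 7940.23/7375.9 = 1.076510
Chained index = 100 × 0.989878 × 0.863321 × 1.076510 = 91.9968

92.00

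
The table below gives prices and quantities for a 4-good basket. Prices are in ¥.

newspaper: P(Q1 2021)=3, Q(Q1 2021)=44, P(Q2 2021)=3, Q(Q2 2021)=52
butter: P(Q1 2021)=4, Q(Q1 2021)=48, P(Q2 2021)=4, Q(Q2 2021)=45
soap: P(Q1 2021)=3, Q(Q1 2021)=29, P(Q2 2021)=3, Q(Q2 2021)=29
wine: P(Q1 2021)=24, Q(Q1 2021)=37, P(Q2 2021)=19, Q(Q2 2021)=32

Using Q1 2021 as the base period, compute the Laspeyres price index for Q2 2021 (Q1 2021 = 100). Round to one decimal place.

Laspeyres price index uses base-period quantities as weights.
ΣP(Q2 2021)·Q(Q1 2021) = 3×44 + 4×48 + 3×29 + 19×37 = 132 + 192 + 87 + 703 = 1114
ΣP(Q1 2021)·Q(Q1 2021) = 3×44 + 4×48 + 3×29 + 24×37 = 132 + 192 + 87 + 888 = 1299
Index = 1114 / 1299 × 100 = 85.7583

85.8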